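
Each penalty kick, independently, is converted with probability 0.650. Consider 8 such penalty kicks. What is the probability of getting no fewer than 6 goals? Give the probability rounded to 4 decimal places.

X ~ Binomial(8, 0.65); P(X ≥ 6) = Σ C(8,k) p^k (1−p)^(8−k) over k:
  k=6: C(8,6)·0.65^6·0.35^2 = 0.258687
  k=7: C(8,7)·0.65^7·0.35^1 = 0.137262
  k=8: C(8,8)·0.65^8·0.35^0 = 0.031864
Total = 0.427814

0.4278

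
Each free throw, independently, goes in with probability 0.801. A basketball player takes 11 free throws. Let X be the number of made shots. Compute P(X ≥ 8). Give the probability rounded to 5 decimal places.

0.84107

X ~ Binomial(11, 0.801); P(X ≥ 8) = Σ C(11,k) p^k (1−p)^(11−k) over k:
  k=8: C(11,8)·0.801^8·0.199^3 = 0.2203451
  k=9: C(11,9)·0.801^9·0.199^2 = 0.2956388
  k=10: C(11,10)·0.801^10·0.199^1 = 0.2379967
  k=11: C(11,11)·0.801^11·0.199^0 = 0.0870879
Total = 0.8410685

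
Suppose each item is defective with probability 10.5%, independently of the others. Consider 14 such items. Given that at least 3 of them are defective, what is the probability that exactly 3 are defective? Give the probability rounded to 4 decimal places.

X ~ Binomial(14, 0.105). Want P(X=3 | X≥3) = P(X=3) / P(X≥3).
P(X=3) = C(14,3)·0.105^3·0.895^11 = 0.124372
P(X≥3) = 1 − 0.211603 − 0.347550 − 0.265031 = 0.175816
Ratio = 0.124372 / 0.175816 = 0.707398

0.7074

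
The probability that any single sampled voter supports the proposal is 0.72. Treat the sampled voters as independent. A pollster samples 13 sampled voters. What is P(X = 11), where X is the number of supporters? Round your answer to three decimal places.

X ~ Binomial(n=13, p=0.72).
P(X=11) = C(13,11) · p^11 · (1−p)^2
= 78 · 0.026956 · 0.0784 = 0.16484

0.165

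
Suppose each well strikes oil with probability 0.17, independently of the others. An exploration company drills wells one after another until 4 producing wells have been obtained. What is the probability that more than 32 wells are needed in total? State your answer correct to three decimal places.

0.183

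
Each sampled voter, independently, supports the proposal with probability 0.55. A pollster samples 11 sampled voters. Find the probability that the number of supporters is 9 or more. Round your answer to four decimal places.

0.0652

X ~ Binomial(11, 0.55); P(X ≥ 9) = Σ C(11,k) p^k (1−p)^(11−k) over k:
  k=9: C(11,9)·0.55^9·0.45^2 = 0.051292
  k=10: C(11,10)·0.55^10·0.45^1 = 0.012538
  k=11: C(11,11)·0.55^11·0.45^0 = 0.001393
Total = 0.065224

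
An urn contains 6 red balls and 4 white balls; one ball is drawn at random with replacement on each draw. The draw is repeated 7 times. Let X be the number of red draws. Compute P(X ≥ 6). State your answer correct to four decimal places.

0.1586

X ~ Binomial(7, 0.60); P(X ≥ 6) = Σ C(7,k) p^k (1−p)^(7−k) over k:
  k=6: C(7,6)·0.60^6·0.40^1 = 0.130637
  k=7: C(7,7)·0.60^7·0.40^0 = 0.027994
Total = 0.158630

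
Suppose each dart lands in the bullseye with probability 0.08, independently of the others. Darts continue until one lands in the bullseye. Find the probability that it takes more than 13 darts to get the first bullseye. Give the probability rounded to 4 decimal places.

0.3383

Y = number of darts to the first success; geometric, p = 0.08.
P(Y > 13) = P(first 13 all fail) = (1−p)^13 = 0.338253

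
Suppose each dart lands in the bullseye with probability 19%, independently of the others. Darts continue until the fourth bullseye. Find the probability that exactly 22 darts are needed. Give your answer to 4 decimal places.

Y = trial on which the fourth success occurs; negative binomial, r=4, p=0.19.
P(Y=22) = C(21,3) · p^4 · (1−p)^18
= 1330 · 0.0013032 · 0.022528 = 0.039048

0.0390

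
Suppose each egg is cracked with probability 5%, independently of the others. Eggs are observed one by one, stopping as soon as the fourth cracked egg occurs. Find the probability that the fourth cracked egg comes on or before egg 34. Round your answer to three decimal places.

0.088

Finishing within 34 eggs ⇔ at least 4 successes in the first 34. With X ~ Binomial(34, 0.05), P(Y ≤ 34) = 1 − P(X ≤ 3).
  k=0: C(34,0)·0.05^0·0.95^34 = 0.17482
  k=1: C(34,1)·0.05^1·0.95^33 = 0.31284
  k=2: C(34,2)·0.05^2·0.95^32 = 0.27168
  k=3: C(34,3)·0.05^3·0.95^31 = 0.15252
1 − 0.91187 = 0.08813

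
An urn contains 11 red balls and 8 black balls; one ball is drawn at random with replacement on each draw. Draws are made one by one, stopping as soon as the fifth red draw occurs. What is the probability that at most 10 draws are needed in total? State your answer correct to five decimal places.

0.79642

Finishing within 10 draws ⇔ at least 5 successes in the first 10. With X ~ Binomial(10, 0.578947), P(Y ≤ 10) = 1 − P(X ≤ 4).
  k=0: C(10,0)·0.578947^0·0.421053^10 = 0.0001751
  k=1: C(10,1)·0.578947^1·0.421053^9 = 0.0024081
  k=2: C(10,2)·0.578947^2·0.421053^8 = 0.0148998
  k=3: C(10,3)·0.578947^3·0.421053^7 = 0.0546328
  k=4: C(10,4)·0.578947^4·0.421053^6 = 0.1314601
1 − 0.2035759 = 0.7964241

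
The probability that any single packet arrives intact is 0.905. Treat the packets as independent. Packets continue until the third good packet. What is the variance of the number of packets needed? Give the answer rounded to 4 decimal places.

0.3480

Y = total packets until the third success; negative binomial with r=3, p=0.905.
Var(Y) = r(1−p)/p² = 3·0.095 / 0.905² = 0.347975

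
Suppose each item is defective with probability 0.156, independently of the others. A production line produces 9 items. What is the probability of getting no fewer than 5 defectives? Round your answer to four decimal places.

0.0067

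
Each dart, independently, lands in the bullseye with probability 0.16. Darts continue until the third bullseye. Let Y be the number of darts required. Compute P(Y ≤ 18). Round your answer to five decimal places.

Finishing within 18 darts ⇔ at least 3 successes in the first 18. With X ~ Binomial(18, 0.16), P(Y ≤ 18) = 1 − P(X ≤ 2).
  k=0: C(18,0)·0.16^0·0.84^18 = 0.0433538
  k=1: C(18,1)·0.16^1·0.84^17 = 0.1486416
  k=2: C(18,2)·0.16^2·0.84^16 = 0.2406578
1 − 0.4326532 = 0.5673468

0.56735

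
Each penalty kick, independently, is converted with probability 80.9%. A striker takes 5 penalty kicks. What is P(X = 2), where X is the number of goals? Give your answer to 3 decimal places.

X ~ Binomial(n=5, p=0.809).
P(X=2) = C(5,2) · p^2 · (1−p)^3
= 10 · 0.65448 · 0.0069679 = 0.04560

0.046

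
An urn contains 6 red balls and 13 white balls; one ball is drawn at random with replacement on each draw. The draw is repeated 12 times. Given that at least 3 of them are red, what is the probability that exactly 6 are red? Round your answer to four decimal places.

0.1200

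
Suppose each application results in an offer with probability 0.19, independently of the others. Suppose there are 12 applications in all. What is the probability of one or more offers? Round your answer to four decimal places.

0.9202

P(at least one) = 1 − P(none) = 1 − (1 − 0.19)^12
= 1 − 0.079766 = 0.920234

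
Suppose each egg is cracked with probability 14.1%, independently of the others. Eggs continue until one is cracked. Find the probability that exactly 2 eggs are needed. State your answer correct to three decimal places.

0.121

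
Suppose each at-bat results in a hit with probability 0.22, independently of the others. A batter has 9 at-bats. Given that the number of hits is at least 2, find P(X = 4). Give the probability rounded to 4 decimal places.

X ~ Binomial(9, 0.22). Want P(X=4 | X≥2) = P(X=4) / P(X≥2).
P(X=4) = C(9,4)·0.22^4·0.78^5 = 0.085219
P(X≥2) = 1 − 0.106869 − 0.271283 = 0.621848
Ratio = 0.085219 / 0.621848 = 0.137041

0.1370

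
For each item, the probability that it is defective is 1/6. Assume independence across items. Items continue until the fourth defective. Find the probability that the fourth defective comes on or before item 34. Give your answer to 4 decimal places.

0.8413

Finishing within 34 items ⇔ at least 4 successes in the first 34. With X ~ Binomial(34, 0.166667), P(Y ≤ 34) = 1 − P(X ≤ 3).
  k=0: C(34,0)·0.166667^0·0.833333^34 = 0.002032
  k=1: C(34,1)·0.166667^1·0.833333^33 = 0.013815
  k=2: C(34,2)·0.166667^2·0.833333^32 = 0.045589
  k=3: C(34,3)·0.166667^3·0.833333^31 = 0.097257
1 − 0.158692 = 0.841308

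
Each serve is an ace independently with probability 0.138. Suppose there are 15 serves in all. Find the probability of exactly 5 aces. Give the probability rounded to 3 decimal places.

0.034

X ~ Binomial(n=15, p=0.138).
P(X=5) = C(15,5) · p^5 · (1−p)^10
= 3003 · 5.0049e-05 · 0.2265 = 0.03404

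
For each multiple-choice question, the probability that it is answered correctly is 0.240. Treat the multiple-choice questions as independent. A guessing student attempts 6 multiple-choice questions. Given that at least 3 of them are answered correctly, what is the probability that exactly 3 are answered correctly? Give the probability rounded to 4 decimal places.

0.7884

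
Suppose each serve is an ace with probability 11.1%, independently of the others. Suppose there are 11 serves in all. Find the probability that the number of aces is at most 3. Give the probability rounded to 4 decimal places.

0.9736

X ~ Binomial(11, 0.111); P(X ≤ 3) = Σ C(11,k) p^k (1−p)^(11−k) over k:
  k=0: C(11,0)·0.111^0·0.889^11 = 0.274107
  k=1: C(11,1)·0.111^1·0.889^10 = 0.376473
  k=2: C(11,2)·0.111^2·0.889^9 = 0.235031
  k=3: C(11,3)·0.111^3·0.889^8 = 0.088037
Total = 0.973647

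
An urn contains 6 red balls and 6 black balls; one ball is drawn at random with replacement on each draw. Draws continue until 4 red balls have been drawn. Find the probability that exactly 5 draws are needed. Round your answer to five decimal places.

0.12500

Y = trial on which the fourth success occurs; negative binomial, r=4, p=0.50.
P(Y=5) = C(4,3) · p^4 · (1−p)^1
= 4 · 0.0625 · 0.5 = 0.1250000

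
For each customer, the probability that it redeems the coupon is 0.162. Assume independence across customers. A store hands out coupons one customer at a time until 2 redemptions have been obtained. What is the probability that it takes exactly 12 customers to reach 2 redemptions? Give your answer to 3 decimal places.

0.049

Y = trial on which the second success occurs; negative binomial, r=2, p=0.162.
P(Y=12) = C(11,1) · p^2 · (1−p)^10
= 11 · 0.026244 · 0.17078 = 0.04930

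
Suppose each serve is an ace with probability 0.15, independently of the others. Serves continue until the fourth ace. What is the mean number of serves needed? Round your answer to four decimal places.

26.6667

Y = total serves until the fourth success; negative binomial with r=4, p=0.15.
E[Y] = r / p = 4 / 0.15 = 26.666667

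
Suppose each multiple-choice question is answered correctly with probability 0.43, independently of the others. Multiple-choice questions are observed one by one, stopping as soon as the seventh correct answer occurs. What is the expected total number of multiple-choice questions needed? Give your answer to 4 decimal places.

16.2791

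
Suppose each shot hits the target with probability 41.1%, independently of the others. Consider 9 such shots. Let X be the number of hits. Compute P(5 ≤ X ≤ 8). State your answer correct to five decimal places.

X ~ Binomial(9, 0.411); P(5 ≤ X ≤ 8) = Σ C(9,k) p^k (1−p)^(9−k) over k:
  k=5: C(9,5)·0.411^5·0.589^4 = 0.1778447
  k=6: C(9,6)·0.411^6·0.589^3 = 0.0827325
  k=7: C(9,7)·0.411^7·0.589^2 = 0.0247415
  k=8: C(9,8)·0.411^8·0.589^1 = 0.0043161
Total = 0.2896348

0.28963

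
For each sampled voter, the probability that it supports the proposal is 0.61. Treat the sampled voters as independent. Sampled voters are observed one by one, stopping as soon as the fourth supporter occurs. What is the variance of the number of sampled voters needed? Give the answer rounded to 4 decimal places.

4.1924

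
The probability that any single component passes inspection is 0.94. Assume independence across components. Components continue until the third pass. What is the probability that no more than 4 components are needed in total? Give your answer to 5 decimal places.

0.98009

Finishing within 4 components ⇔ at least 3 successes in the first 4. With X ~ Binomial(4, 0.94), P(Y ≤ 4) = 1 − P(X ≤ 2).
  k=0: C(4,0)·0.94^0·0.06^4 = 0.0000130
  k=1: C(4,1)·0.94^1·0.06^3 = 0.0008122
  k=2: C(4,2)·0.94^2·0.06^2 = 0.0190858
1 − 0.0199109 = 0.9800891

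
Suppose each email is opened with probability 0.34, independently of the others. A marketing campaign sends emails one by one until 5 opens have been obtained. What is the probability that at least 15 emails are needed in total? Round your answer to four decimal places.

0.4542

Needing more than 14 emails ⇔ fewer than 5 successes in the first 14. With X ~ Binomial(14, 0.34), P(Y > 14) = P(X ≤ 4).
  k=0: C(14,0)·0.34^0·0.66^14 = 0.002976
  k=1: C(14,1)·0.34^1·0.66^13 = 0.021462
  k=2: C(14,2)·0.34^2·0.66^12 = 0.071866
  k=3: C(14,3)·0.34^3·0.66^11 = 0.148089
  k=4: C(14,4)·0.34^4·0.66^10 = 0.209792
P(X ≤ 4) = 0.454185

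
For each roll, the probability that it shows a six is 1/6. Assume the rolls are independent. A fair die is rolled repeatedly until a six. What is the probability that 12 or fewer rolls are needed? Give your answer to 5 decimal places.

0.88784

Y = number of rolls to the first success; geometric, p = 0.166667.
P(Y ≤ 12) = 1 − (1−p)^12 = 1 − 0.1121567 = 0.8878433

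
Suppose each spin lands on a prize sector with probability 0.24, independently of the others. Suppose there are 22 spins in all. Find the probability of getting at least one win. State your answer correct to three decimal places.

0.998

P(at least one) = 1 − P(none) = 1 − (1 − 0.24)^22
= 1 − 0.00239 = 0.99761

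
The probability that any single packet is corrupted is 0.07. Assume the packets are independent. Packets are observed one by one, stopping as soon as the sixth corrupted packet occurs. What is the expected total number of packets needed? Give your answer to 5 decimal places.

Y = total packets until the sixth success; negative binomial with r=6, p=0.07.
E[Y] = r / p = 6 / 0.07 = 85.7142857

85.71429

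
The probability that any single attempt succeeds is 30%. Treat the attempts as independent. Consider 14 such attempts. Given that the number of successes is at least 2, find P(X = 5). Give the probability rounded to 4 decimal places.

X ~ Binomial(14, 0.30). Want P(X=5 | X≥2) = P(X=5) / P(X≥2).
P(X=5) = C(14,5)·0.30^5·0.70^9 = 0.196315
P(X≥2) = 1 − 0.006782 − 0.040693 = 0.952524
Ratio = 0.196315 / 0.952524 = 0.206099

0.2061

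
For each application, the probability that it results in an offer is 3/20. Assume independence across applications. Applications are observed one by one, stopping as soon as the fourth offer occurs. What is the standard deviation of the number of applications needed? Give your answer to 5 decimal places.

Y = total applications until the fourth success; negative binomial with r=4, p=0.15.
SD(Y) = √[r(1−p)/p²] = √(151.1111111) = 12.2927259

12.29273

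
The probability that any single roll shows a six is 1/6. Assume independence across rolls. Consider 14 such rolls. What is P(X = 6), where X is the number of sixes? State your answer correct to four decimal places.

0.0150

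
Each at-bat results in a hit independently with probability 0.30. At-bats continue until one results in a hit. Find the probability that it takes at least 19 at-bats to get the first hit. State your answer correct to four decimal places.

Y = number of at-bats to the first success; geometric, p = 0.30.
P(Y > 18) = P(first 18 all fail) = (1−p)^18 = 0.001628

0.0016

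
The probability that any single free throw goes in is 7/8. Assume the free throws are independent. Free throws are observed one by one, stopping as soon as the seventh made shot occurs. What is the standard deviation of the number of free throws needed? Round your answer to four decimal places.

1.0690

Y = total free throws until the seventh success; negative binomial with r=7, p=0.875.
SD(Y) = √[r(1−p)/p²] = √(1.142857) = 1.069045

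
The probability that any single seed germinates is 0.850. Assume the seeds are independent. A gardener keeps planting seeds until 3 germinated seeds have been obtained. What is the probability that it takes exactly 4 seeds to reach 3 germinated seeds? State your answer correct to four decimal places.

0.2764

Y = trial on which the third success occurs; negative binomial, r=3, p=0.85.
P(Y=4) = C(3,2) · p^3 · (1−p)^1
= 3 · 0.61413 · 0.15 = 0.276356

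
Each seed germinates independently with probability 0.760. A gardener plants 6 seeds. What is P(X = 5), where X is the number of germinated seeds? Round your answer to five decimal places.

0.36512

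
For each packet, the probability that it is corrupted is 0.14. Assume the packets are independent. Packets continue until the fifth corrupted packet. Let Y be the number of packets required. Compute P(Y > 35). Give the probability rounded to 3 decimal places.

0.446

Needing more than 35 packets ⇔ fewer than 5 successes in the first 35. With X ~ Binomial(35, 0.14), P(Y > 35) = P(X ≤ 4).
  k=0: C(35,0)·0.14^0·0.86^35 = 0.00510
  k=1: C(35,1)·0.14^1·0.86^34 = 0.02905
  k=2: C(35,2)·0.14^2·0.86^33 = 0.08039
  k=3: C(35,3)·0.14^3·0.86^32 = 0.14396
  k=4: C(35,4)·0.14^4·0.86^31 = 0.18748
P(X ≤ 4) = 0.44599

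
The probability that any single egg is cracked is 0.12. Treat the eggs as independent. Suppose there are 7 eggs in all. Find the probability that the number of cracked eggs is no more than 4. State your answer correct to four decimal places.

0.9996

X ~ Binomial(7, 0.12); P(X ≤ 4) = Σ C(7,k) p^k (1−p)^(7−k) over k:
  k=0: C(7,0)·0.12^0·0.88^7 = 0.408676
  k=1: C(7,1)·0.12^1·0.88^6 = 0.390099
  k=2: C(7,2)·0.12^2·0.88^5 = 0.159586
  k=3: C(7,3)·0.12^3·0.88^4 = 0.036270
  k=4: C(7,4)·0.12^4·0.88^3 = 0.004946
Total = 0.999577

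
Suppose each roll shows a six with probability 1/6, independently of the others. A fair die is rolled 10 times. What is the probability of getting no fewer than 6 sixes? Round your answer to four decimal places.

0.0024

X ~ Binomial(10, 0.166667); P(X ≥ 6) = Σ C(10,k) p^k (1−p)^(10−k) over k:
  k=6: C(10,6)·0.166667^6·0.833333^4 = 0.002171
  k=7: C(10,7)·0.166667^7·0.833333^3 = 0.000248
  k=8: C(10,8)·0.166667^8·0.833333^2 = 0.000019
  k=9: C(10,9)·0.166667^9·0.833333^1 = 0.000001
  k=10: C(10,10)·0.166667^10·0.833333^0 = 0.000000
Total = 0.002438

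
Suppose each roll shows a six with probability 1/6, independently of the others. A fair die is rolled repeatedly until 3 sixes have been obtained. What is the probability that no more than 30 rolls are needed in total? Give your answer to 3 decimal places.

0.897

Finishing within 30 rolls ⇔ at least 3 successes in the first 30. With X ~ Binomial(30, 0.166667), P(Y ≤ 30) = 1 − P(X ≤ 2).
  k=0: C(30,0)·0.166667^0·0.833333^30 = 0.00421
  k=1: C(30,1)·0.166667^1·0.833333^29 = 0.02528
  k=2: C(30,2)·0.166667^2·0.833333^28 = 0.07330
1 − 0.10279 = 0.89721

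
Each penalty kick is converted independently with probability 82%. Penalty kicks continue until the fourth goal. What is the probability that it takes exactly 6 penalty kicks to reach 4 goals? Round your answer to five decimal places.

Y = trial on which the fourth success occurs; negative binomial, r=4, p=0.82.
P(Y=6) = C(5,3) · p^4 · (1−p)^2
= 10 · 0.45212 · 0.0324 = 0.1464875

0.14649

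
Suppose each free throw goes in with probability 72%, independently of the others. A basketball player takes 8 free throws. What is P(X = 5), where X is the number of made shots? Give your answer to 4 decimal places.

0.2379

X ~ Binomial(n=8, p=0.72).
P(X=5) = C(8,5) · p^5 · (1−p)^3
= 56 · 0.19349 · 0.021952 = 0.237862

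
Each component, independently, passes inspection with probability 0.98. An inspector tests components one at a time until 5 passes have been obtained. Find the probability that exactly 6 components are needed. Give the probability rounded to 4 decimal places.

Y = trial on which the fifth success occurs; negative binomial, r=5, p=0.98.
P(Y=6) = C(5,4) · p^5 · (1−p)^1
= 5 · 0.90392 · 0.02 = 0.090392

0.0904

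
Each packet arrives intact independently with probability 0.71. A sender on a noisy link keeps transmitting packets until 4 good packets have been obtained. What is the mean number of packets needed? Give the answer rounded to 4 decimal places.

Y = total packets until the fourth success; negative binomial with r=4, p=0.71.
E[Y] = r / p = 4 / 0.71 = 5.633803

5.6338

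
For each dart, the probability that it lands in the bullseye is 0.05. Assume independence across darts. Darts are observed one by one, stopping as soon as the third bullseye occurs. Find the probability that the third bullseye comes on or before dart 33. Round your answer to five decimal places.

Finishing within 33 darts ⇔ at least 3 successes in the first 33. With X ~ Binomial(33, 0.05), P(Y ≤ 33) = 1 − P(X ≤ 2).
  k=0: C(33,0)·0.05^0·0.95^33 = 0.1840259
  k=1: C(33,1)·0.05^1·0.95^32 = 0.3196239
  k=2: C(33,2)·0.05^2·0.95^31 = 0.2691570
1 − 0.7728069 = 0.2271931

0.22719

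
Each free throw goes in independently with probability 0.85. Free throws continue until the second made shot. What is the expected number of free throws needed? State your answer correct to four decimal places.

2.3529

Y = total free throws until the second success; negative binomial with r=2, p=0.85.
E[Y] = r / p = 2 / 0.85 = 2.352941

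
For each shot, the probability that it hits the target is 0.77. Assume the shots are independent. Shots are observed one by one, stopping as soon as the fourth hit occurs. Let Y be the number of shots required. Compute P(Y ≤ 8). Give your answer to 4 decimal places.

0.9809

Finishing within 8 shots ⇔ at least 4 successes in the first 8. With X ~ Binomial(8, 0.77), P(Y ≤ 8) = 1 − P(X ≤ 3).
  k=0: C(8,0)·0.77^0·0.23^8 = 0.000008
  k=1: C(8,1)·0.77^1·0.23^7 = 0.000210
  k=2: C(8,2)·0.77^2·0.23^6 = 0.002458
  k=3: C(8,3)·0.77^3·0.23^5 = 0.016455
1 − 0.019130 = 0.980870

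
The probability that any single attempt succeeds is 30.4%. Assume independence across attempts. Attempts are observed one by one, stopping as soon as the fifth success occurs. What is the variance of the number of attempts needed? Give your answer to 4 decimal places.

37.6558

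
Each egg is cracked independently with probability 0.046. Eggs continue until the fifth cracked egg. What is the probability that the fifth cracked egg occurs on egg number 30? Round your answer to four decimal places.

0.0015

Y = trial on which the fifth success occurs; negative binomial, r=5, p=0.046.
P(Y=30) = C(29,4) · p^5 · (1−p)^25
= 23751 · 2.0596e-07 · 0.30811 = 0.001507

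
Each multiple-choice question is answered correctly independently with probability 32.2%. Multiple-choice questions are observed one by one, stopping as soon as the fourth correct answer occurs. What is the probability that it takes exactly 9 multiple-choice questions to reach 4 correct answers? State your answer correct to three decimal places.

0.086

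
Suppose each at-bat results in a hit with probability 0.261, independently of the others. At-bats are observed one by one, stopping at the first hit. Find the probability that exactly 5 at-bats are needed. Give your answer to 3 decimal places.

Geometric (trials to first success), p = 0.261.
P(Y = 5) = (1−p)^4 · p = 0.29825 · 0.261 = 0.07784

0.078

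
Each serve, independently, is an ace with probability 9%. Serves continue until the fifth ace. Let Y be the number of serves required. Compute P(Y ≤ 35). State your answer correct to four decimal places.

Finishing within 35 serves ⇔ at least 5 successes in the first 35. With X ~ Binomial(35, 0.09), P(Y ≤ 35) = 1 − P(X ≤ 4).
  k=0: C(35,0)·0.09^0·0.91^35 = 0.036851
  k=1: C(35,1)·0.09^1·0.91^34 = 0.127561
  k=2: C(35,2)·0.09^2·0.91^33 = 0.214471
  k=3: C(35,3)·0.09^3·0.91^32 = 0.233325
  k=4: C(35,4)·0.09^4·0.91^31 = 0.184609
1 − 0.796817 = 0.203183

0.2032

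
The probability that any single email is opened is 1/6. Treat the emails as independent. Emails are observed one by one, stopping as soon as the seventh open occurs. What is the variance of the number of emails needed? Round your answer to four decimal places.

210.0000

Y = total emails until the seventh success; negative binomial with r=7, p=0.166667.
Var(Y) = r(1−p)/p² = 7·0.833333 / 0.166667² = 210.000000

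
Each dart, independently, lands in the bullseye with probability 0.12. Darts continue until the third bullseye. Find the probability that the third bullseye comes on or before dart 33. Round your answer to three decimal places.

0.775

Finishing within 33 darts ⇔ at least 3 successes in the first 33. With X ~ Binomial(33, 0.12), P(Y ≤ 33) = 1 − P(X ≤ 2).
  k=0: C(33,0)·0.12^0·0.88^33 = 0.01472
  k=1: C(33,1)·0.12^1·0.88^32 = 0.06624
  k=2: C(33,2)·0.12^2·0.88^31 = 0.14453
1 − 0.22549 = 0.77451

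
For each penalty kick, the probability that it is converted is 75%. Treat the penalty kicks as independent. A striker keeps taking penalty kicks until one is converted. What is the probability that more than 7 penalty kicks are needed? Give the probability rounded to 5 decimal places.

0.00006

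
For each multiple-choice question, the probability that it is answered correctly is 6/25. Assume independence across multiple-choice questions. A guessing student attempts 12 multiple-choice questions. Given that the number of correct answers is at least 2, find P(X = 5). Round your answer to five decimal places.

X ~ Binomial(12, 0.24). Want P(X=5 | X≥2) = P(X=5) / P(X≥2).
P(X=5) = C(12,5)·0.24^5·0.76^7 = 0.0923584
P(X≥2) = 1 − 0.0371333 − 0.1407155 = 0.8221512
Ratio = 0.0923584 / 0.8221512 = 0.1123375

0.11234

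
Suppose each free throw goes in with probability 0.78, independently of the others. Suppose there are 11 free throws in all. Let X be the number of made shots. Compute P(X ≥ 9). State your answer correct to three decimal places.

X ~ Binomial(11, 0.78); P(X ≥ 9) = Σ C(11,k) p^k (1−p)^(11−k) over k:
  k=9: C(11,9)·0.78^9·0.22^2 = 0.28449
  k=10: C(11,10)·0.78^10·0.22^1 = 0.20173
  k=11: C(11,11)·0.78^11·0.22^0 = 0.06502
Total = 0.55123

0.551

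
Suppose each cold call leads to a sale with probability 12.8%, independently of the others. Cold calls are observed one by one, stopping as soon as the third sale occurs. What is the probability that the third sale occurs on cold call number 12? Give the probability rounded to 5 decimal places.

0.03362

Y = trial on which the third success occurs; negative binomial, r=3, p=0.128.
P(Y=12) = C(11,2) · p^3 · (1−p)^9
= 55 · 0.0020972 · 0.29151 = 0.0336233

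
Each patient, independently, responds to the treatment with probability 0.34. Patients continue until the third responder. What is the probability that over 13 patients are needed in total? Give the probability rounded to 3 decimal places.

0.128

Needing more than 13 patients ⇔ fewer than 3 successes in the first 13. With X ~ Binomial(13, 0.34), P(Y > 13) = P(X ≤ 2).
  k=0: C(13,0)·0.34^0·0.66^13 = 0.00451
  k=1: C(13,1)·0.34^1·0.66^12 = 0.03020
  k=2: C(13,2)·0.34^2·0.66^11 = 0.09333
P(X ≤ 2) = 0.12804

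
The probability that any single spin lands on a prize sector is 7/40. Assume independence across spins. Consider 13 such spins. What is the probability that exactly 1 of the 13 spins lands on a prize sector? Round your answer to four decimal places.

0.2262

X ~ Binomial(n=13, p=0.175).
P(X=1) = C(13,1) · p^1 · (1−p)^12
= 13 · 0.175 · 0.099414 = 0.226167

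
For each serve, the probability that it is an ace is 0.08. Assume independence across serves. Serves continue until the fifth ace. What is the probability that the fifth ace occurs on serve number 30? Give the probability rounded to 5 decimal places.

0.00968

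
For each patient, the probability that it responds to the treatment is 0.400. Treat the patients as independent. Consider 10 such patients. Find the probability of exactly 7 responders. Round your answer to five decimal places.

X ~ Binomial(n=10, p=0.40).
P(X=7) = C(10,7) · p^7 · (1−p)^3
= 120 · 0.0016384 · 0.216 = 0.0424673

0.04247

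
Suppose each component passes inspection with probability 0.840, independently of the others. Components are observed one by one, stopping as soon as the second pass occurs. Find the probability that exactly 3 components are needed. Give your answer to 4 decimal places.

0.2258

Y = trial on which the second success occurs; negative binomial, r=2, p=0.84.
P(Y=3) = C(2,1) · p^2 · (1−p)^1
= 2 · 0.7056 · 0.16 = 0.225792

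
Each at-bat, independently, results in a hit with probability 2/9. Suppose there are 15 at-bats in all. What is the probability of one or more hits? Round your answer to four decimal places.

P(at least one) = 1 − P(none) = 1 − (1 − 0.222222)^15
= 1 − 0.023059 = 0.976941

0.9769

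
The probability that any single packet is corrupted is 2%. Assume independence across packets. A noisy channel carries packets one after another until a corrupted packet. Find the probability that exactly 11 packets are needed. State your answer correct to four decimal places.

0.0163

Geometric (trials to first success), p = 0.02.
P(Y = 11) = (1−p)^10 · p = 0.81707 · 0.02 = 0.016341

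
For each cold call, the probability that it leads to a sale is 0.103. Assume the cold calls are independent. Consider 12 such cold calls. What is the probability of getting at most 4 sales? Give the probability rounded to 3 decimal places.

X ~ Binomial(12, 0.103); P(X ≤ 4) = Σ C(12,k) p^k (1−p)^(12−k) over k:
  k=0: C(12,0)·0.103^0·0.897^12 = 0.27134
  k=1: C(12,1)·0.103^1·0.897^11 = 0.37388
  k=2: C(12,2)·0.103^2·0.897^10 = 0.23613
  k=3: C(12,3)·0.103^3·0.897^9 = 0.09038
  k=4: C(12,4)·0.103^4·0.897^8 = 0.02335
Total = 0.99507

0.995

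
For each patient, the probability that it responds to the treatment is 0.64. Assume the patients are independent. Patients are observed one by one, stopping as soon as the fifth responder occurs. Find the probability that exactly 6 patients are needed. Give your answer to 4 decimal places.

Y = trial on which the fifth success occurs; negative binomial, r=5, p=0.64.
P(Y=6) = C(5,4) · p^5 · (1−p)^1
= 5 · 0.10737 · 0.36 = 0.193274

0.1933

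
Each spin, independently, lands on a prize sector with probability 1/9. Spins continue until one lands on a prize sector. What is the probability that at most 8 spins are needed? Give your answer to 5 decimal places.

0.61026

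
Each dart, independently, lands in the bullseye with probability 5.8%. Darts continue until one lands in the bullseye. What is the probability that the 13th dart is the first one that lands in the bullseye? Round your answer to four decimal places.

Geometric (trials to first success), p = 0.058.
P(Y = 13) = (1−p)^12 · p = 0.48821 · 0.058 = 0.028316

0.0283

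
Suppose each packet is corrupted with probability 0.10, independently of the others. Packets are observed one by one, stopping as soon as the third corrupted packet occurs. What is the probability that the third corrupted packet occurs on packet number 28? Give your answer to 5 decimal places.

0.02520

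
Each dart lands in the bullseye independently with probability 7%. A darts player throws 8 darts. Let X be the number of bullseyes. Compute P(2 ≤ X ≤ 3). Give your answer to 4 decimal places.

X ~ Binomial(8, 0.07); P(2 ≤ X ≤ 3) = Σ C(8,k) p^k (1−p)^(8−k) over k:
  k=2: C(8,2)·0.07^2·0.93^6 = 0.088767
  k=3: C(8,3)·0.07^3·0.93^5 = 0.013363
Total = 0.102130

0.1021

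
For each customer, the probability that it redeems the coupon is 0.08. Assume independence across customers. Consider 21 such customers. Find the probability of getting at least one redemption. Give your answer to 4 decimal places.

0.8264

P(at least one) = 1 − P(none) = 1 − (1 − 0.08)^21
= 1 − 0.173598 = 0.826402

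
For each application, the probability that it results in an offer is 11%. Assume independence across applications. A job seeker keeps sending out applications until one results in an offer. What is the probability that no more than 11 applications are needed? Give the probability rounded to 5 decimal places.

0.72248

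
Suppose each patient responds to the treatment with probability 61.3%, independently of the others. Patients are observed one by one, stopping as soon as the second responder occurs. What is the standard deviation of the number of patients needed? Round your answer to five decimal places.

Y = total patients until the second success; negative binomial with r=2, p=0.613.
SD(Y) = √[r(1−p)/p²] = √(2.0597761) = 1.4351920

1.43519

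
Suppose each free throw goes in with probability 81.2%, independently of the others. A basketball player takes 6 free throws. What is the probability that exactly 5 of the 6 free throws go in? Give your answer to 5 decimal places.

X ~ Binomial(n=6, p=0.812).
P(X=5) = C(6,5) · p^5 · (1−p)^1
= 6 · 0.353 · 0.188 = 0.3981890

0.39819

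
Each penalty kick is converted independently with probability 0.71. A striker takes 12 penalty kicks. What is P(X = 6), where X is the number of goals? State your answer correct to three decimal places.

0.070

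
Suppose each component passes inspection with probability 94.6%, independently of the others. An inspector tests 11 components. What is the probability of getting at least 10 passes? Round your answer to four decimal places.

X ~ Binomial(11, 0.946); P(X ≥ 10) = Σ C(11,k) p^k (1−p)^(11−k) over k:
  k=10: C(11,10)·0.946^10·0.054^1 = 0.340956
  k=11: C(11,11)·0.946^11·0.054^0 = 0.543003
Total = 0.883959

0.8840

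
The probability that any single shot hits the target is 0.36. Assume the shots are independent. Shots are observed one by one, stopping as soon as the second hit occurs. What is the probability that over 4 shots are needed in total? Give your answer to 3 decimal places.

Needing more than 4 shots ⇔ fewer than 2 successes in the first 4. With X ~ Binomial(4, 0.36), P(Y > 4) = P(X ≤ 1).
  k=0: C(4,0)·0.36^0·0.64^4 = 0.16777
  k=1: C(4,1)·0.36^1·0.64^3 = 0.37749
P(X ≤ 1) = 0.54526

0.545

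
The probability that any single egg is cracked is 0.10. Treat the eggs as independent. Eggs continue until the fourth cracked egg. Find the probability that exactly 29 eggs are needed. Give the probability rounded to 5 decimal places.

0.02352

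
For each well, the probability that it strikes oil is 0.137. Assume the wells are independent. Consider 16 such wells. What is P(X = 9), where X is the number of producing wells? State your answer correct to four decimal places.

0.0001

X ~ Binomial(n=16, p=0.137).
P(X=9) = C(16,9) · p^9 · (1−p)^7
= 11440 · 1.7001e-08 · 0.35651 = 0.000069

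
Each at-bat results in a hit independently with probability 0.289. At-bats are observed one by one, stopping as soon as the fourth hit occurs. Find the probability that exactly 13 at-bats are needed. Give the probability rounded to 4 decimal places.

Y = trial on which the fourth success occurs; negative binomial, r=4, p=0.289.
P(Y=13) = C(12,3) · p^4 · (1−p)^9
= 220 · 0.0069758 · 0.046433 = 0.071259

0.0713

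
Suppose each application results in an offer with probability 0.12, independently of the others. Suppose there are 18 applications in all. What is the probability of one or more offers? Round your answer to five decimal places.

P(at least one) = 1 − P(none) = 1 − (1 − 0.12)^18
= 1 − 0.1001586 = 0.8998414

0.89984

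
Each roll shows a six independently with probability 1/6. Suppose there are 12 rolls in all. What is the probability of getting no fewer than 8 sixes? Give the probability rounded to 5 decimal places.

0.00016

X ~ Binomial(12, 0.166667); P(X ≥ 8) = Σ C(12,k) p^k (1−p)^(12−k) over k:
  k=8: C(12,8)·0.166667^8·0.833333^4 = 0.0001421
  k=9: C(12,9)·0.166667^9·0.833333^3 = 0.0000126
  k=10: C(12,10)·0.166667^10·0.833333^2 = 0.0000008
  k=11: C(12,11)·0.166667^11·0.833333^1 = 0.0000000
  k=12: C(12,12)·0.166667^12·0.833333^0 = 0.0000000
Total = 0.0001555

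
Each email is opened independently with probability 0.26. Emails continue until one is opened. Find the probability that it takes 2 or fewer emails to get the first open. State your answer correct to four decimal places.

0.4524

Y = number of emails to the first success; geometric, p = 0.26.
P(Y ≤ 2) = 1 − (1−p)^2 = 1 − 0.547600 = 0.452400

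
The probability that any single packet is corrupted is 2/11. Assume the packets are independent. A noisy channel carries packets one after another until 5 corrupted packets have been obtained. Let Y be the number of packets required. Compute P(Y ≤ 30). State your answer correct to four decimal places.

Finishing within 30 packets ⇔ at least 5 successes in the first 30. With X ~ Binomial(30, 0.181818), P(Y ≤ 30) = 1 − P(X ≤ 4).
  k=0: C(30,0)·0.181818^0·0.818182^30 = 0.002429
  k=1: C(30,1)·0.181818^1·0.818182^29 = 0.016196
  k=2: C(30,2)·0.181818^2·0.818182^28 = 0.052187
  k=3: C(30,3)·0.181818^3·0.818182^27 = 0.108239
  k=4: C(30,4)·0.181818^4·0.818182^26 = 0.162358
1 − 0.341409 = 0.658591

0.6586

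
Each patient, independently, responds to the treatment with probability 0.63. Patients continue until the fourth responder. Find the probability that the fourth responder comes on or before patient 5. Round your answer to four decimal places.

0.3907

Finishing within 5 patients ⇔ at least 4 successes in the first 5. With X ~ Binomial(5, 0.63), P(Y ≤ 5) = 1 − P(X ≤ 3).
  k=0: C(5,0)·0.63^0·0.37^5 = 0.006934
  k=1: C(5,1)·0.63^1·0.37^4 = 0.059036
  k=2: C(5,2)·0.63^2·0.37^3 = 0.201042
  k=3: C(5,3)·0.63^3·0.37^2 = 0.342314
1 − 0.609327 = 0.390673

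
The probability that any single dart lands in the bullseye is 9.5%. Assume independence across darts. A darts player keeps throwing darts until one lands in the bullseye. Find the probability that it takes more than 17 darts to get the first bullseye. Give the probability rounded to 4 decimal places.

0.1832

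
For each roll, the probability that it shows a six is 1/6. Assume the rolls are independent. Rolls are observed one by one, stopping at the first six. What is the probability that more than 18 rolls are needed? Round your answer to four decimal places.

0.0376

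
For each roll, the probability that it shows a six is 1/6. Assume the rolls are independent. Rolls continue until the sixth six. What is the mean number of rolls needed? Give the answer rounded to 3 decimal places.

36.000

Y = total rolls until the sixth success; negative binomial with r=6, p=0.166667.
E[Y] = r / p = 6 / 0.166667 = 36.00000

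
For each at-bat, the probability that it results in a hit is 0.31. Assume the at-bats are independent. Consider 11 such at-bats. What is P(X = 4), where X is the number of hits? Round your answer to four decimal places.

0.2269

X ~ Binomial(n=11, p=0.31).
P(X=4) = C(11,4) · p^4 · (1−p)^7
= 330 · 0.0092352 · 0.074464 = 0.226936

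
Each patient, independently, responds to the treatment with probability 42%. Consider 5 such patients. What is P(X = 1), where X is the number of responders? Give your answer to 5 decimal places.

0.23765

X ~ Binomial(n=5, p=0.42).
P(X=1) = C(5,1) · p^1 · (1−p)^4
= 5 · 0.42 · 0.11316 = 0.2376464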